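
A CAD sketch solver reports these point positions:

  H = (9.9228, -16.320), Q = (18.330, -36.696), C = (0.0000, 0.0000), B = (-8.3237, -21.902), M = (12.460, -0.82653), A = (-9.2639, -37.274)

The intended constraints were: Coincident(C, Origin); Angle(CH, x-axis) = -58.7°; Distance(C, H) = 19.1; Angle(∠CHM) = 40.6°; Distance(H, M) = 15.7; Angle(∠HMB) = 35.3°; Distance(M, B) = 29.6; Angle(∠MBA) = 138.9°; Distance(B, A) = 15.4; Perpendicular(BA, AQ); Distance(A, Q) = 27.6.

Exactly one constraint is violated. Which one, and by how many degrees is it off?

Perpendicular(BA, AQ) — off by 4.70°.

C = (0.00, 0.00) ✓; CH at -58.70° ✓; |CH| = 19.10 ✓; ∠CHM = 40.60° ✓; |HM| = 15.70 ✓; ∠HMB = 35.30° ✓; |MB| = 29.60 ✓; ∠MBA = 138.9° ✓; |BA| = 15.40 ✓; ∠(BA, AQ) = 94.70° ✗; |AQ| = 27.60 ✓.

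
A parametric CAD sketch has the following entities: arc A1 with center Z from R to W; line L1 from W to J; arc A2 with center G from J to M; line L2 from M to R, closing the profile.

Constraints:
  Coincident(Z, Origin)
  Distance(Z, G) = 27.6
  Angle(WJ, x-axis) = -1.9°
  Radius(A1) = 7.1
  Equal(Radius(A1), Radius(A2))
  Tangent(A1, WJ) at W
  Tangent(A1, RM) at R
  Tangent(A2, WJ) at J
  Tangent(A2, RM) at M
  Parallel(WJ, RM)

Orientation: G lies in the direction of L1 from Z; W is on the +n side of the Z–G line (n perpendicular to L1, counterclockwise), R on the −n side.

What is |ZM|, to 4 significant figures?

28.50

The slot axis is L1's direction at -1.9°, so u = (cos -1.9°, sin -1.9°) = (0.9995, -0.03316) and n = (−sin -1.9°, cos -1.9°) = (0.03316, 0.9995). Z is at the origin and G lies 27.6 along u from Z, so G = 27.6·u = (27.58, -0.9151). Tangency of A1 to both parallel lines with radius 7.1 puts W and R at Z ± 7.1·n: W = (0.2354, 7.096), R = (-0.2354, -7.096). Equal radii place J and M the same way about G: J = G + 7.1·n = (27.82, 6.181), M = G − 7.1·n = (27.35, -8.011). Then |ZM| = |M − Z| = 28.50.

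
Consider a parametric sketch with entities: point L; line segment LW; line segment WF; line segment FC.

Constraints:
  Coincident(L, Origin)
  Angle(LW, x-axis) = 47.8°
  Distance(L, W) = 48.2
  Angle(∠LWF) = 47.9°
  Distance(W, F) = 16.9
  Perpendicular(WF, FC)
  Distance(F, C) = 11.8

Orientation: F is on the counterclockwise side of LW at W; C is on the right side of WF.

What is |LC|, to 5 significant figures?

49.999

L is at the origin; LW runs at 47.8° with length 48.2, so W = 48.2·(cos 47.8°, sin 47.8°) = (32.377, 35.707). ∠LWF = 47.9°, so WF runs at 47.8° + (180° − 47.9°) = 179.90° from the x-axis; with |WF| = 16.9, F = W + 16.9·(cos 179.90°, sin 179.90°) = (15.477, 35.736). WF is perpendicular to FC; with |FC| = 11.8 on the right of WF, C = F + 11.8·(0.0017453, 1.0000) = (15.498, 47.536). Then |LC| = |C − L| = 49.999.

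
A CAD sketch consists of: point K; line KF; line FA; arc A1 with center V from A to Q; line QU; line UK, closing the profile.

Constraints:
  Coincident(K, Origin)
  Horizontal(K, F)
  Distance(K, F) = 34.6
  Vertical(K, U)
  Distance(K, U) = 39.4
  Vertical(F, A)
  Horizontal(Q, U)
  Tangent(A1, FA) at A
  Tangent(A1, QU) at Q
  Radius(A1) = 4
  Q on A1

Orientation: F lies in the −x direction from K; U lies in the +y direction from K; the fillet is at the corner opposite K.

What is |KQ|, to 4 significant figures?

49.89

K is at the origin; KF is horizontal with |KF| = 34.6 and F on the −x side, so F = (-34.60, 0.000). K and U share the same x with |KU| = 39.4 and U on the +y side, so U = (0.000, 39.40). The virtual corner opposite K is at (-34.60, 39.40). The tangent condition forces VA to be normal to FA and A1 meets QU tangentially, so VQ is at right angles to QU, with radius 4.0, so the center V sits 4.0 in from both sides at V = (-30.60, 35.40). That places the tangent points at A = (-34.60, 35.40) on FA and Q = (-30.60, 39.40) on QU. Then |KQ| = |Q − K| = 49.89.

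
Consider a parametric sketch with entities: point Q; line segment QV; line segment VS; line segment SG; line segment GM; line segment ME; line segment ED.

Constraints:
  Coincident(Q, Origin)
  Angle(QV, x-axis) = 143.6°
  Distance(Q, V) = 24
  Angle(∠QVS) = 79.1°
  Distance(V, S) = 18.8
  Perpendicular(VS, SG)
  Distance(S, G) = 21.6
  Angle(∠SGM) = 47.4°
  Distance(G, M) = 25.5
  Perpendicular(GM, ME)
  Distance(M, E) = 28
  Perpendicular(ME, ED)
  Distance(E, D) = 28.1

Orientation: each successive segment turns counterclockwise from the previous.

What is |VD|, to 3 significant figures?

39.8

Q is at the origin; QV runs at 143.6° with length 24.0, so V = (-19.3, 14.2). ∠QVS = 79.1° gives VS at -116° from the x-axis; with |VS| = 18.8, S = (-27.4, -2.73). The perpendicularity gives SG at right angles to VS, so SG runs at -25.5°; with |SG| = 21.6, G = (-7.92, -12.0). ∠SGM = 47.4° gives GM at 107° from the x-axis; with |GM| = 25.5, M = (-15.4, 12.3). GM ⟂ ME, so ME runs at -163°; with |ME| = 28.0, E = (-42.2, 4.11). ME ⟂ ED, so ED runs at -72.9°; with |ED| = 28.1, D = (-33.9, -22.7). Then |VD| = |D − V| = 39.8.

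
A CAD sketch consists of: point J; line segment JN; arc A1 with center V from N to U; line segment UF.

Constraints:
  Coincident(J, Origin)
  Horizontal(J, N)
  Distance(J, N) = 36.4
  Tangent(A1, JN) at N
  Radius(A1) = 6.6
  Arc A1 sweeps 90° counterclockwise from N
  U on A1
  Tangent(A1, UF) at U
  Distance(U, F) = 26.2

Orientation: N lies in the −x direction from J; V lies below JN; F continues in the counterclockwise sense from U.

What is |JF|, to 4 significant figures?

54.08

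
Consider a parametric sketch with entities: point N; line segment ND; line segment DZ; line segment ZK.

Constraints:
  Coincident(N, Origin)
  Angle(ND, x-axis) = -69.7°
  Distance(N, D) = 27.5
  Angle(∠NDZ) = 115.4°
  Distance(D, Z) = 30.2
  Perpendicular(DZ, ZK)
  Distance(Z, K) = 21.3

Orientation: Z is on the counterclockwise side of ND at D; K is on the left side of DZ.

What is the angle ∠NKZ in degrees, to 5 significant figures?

94.821°

∠NDZ = 115.4°, so DZ runs at -69.7° + (180° − 115.4°) = -5.1000° from the x-axis; with |DZ| = 30.2, Z = D + 30.2·(cos -5.1000°, sin -5.1000°) = (39.621, -28.477). DZ is perpendicular to ZK; with |ZK| = 21.3 on the left of DZ, K = Z + 21.3·(0.088894, 0.99604) = (41.515, -7.2609). Then cos ∠NKZ = KN·KZ / (|KN||KZ|), giving 94.821°.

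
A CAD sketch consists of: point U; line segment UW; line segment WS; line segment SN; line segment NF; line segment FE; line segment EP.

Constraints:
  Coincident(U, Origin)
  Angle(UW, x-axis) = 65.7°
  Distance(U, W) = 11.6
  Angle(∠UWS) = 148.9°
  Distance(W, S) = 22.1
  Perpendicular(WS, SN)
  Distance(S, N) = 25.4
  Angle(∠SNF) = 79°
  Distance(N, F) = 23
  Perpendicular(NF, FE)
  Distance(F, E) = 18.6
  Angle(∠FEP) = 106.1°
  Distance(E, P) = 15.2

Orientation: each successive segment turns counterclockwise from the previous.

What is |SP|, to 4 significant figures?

4.134

U is at the origin; UW runs at 65.7° with length 11.6, so W = (4.774, 10.57). ∠UWS = 148.9° gives WS at 96.80° from the x-axis; with |WS| = 22.1, S = (2.157, 32.52). WS is perpendicular to SN, so SN runs at -173.2°; with |SN| = 25.4, N = (-23.06, 29.51). ∠SNF = 79.0° gives NF at -72.20° from the x-axis; with |NF| = 23.0, F = (-16.03, 7.610). The perpendicularity gives FE at right angles to NF, so FE runs at 17.80°; with |FE| = 18.6, E = (1.676, 13.30). ∠FEP = 106.1° gives EP at 91.70° from the x-axis; with |EP| = 15.2, P = (1.225, 28.49). Then |SP| = |P − S| = 4.134.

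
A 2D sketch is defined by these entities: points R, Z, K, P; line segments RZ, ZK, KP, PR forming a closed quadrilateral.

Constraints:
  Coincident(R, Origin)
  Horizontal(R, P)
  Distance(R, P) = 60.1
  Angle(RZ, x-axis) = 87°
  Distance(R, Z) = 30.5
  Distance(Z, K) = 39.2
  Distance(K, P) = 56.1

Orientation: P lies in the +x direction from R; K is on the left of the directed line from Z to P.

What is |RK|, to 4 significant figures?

61.54

Checks: |ZK| = 39.20 ✓; |KP| = 56.10 ✓.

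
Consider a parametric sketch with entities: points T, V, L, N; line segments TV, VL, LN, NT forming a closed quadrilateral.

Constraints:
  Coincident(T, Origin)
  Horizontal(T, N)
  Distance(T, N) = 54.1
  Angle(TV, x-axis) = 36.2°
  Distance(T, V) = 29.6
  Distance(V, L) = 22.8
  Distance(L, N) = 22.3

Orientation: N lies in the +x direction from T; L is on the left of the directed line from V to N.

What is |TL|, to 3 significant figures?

50.9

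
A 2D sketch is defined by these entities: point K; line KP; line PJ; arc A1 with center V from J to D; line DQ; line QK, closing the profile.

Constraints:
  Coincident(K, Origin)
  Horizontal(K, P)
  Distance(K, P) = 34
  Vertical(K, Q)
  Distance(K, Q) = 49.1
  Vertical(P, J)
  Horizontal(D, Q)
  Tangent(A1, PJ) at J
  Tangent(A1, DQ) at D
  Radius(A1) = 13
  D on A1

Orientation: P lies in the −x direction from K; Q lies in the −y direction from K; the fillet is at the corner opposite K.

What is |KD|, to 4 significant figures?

53.40

K is at the origin; K and P share the same y with |KP| = 34.0 and P on the −x side, so P = (-34.00, 0.000). KQ is vertical with |KQ| = 49.1 and Q on the −y side, so Q = (0.000, -49.10). The virtual corner opposite K is at (-34.00, -49.10). The tangent condition forces VJ to be normal to PJ and tangency of A1 to DQ means the radius VD is perpendicular to DQ, with radius 13.0, so the center V sits 13.0 in from both sides at V = (-21.00, -36.10). That places the tangent points at J = (-34.00, -36.10) on PJ and D = (-21.00, -49.10) on DQ. Then |KD| = |D − K| = 53.40.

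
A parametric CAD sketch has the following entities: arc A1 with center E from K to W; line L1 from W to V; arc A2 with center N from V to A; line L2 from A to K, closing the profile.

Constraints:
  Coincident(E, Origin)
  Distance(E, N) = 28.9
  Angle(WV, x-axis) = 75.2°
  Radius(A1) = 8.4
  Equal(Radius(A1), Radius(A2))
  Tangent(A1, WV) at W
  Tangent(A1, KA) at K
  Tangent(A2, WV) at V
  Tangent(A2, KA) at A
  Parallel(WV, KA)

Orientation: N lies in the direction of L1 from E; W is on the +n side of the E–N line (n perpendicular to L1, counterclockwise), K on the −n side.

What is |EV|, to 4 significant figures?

30.10

The slot axis is L1's direction at 75.2°, so u = (cos 75.2°, sin 75.2°) = (0.2554, 0.9668) and n = (−sin 75.2°, cos 75.2°) = (-0.9668, 0.2554). E is at the origin and N lies 28.9 along u from E, so N = 28.9·u = (7.382, 27.94). Tangency of A1 to both parallel lines with radius 8.4 puts W and K at E ± 8.4·n: W = (-8.121, 2.146), K = (8.121, -2.146). Equal radii place V and A the same way about N: V = N + 8.4·n = (-0.7389, 30.09), A = N − 8.4·n = (15.50, 25.80). Then |EV| = |V − E| = 30.10.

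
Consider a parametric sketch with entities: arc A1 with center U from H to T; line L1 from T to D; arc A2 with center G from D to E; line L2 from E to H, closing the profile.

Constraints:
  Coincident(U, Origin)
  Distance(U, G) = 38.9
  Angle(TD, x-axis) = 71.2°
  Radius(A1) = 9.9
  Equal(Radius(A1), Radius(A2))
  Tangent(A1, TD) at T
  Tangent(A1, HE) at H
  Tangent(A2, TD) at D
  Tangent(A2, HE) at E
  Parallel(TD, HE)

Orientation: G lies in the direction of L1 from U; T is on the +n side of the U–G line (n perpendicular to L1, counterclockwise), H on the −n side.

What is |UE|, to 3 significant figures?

40.1

The slot axis is L1's direction at 71.2°, so u = (cos 71.2°, sin 71.2°) = (0.322, 0.947) and n = (−sin 71.2°, cos 71.2°) = (-0.947, 0.322). U is at the origin and G lies 38.9 along u from U, so G = 38.9·u = (12.5, 36.8). Tangency of A1 to both parallel lines with radius 9.9 puts T and H at U ± 9.9·n: T = (-9.37, 3.19), H = (9.37, -3.19). Equal radii place D and E the same way about G: D = G + 9.9·n = (3.16, 40.0), E = G − 9.9·n = (21.9, 33.6). Then |UE| = |E − U| = 40.1.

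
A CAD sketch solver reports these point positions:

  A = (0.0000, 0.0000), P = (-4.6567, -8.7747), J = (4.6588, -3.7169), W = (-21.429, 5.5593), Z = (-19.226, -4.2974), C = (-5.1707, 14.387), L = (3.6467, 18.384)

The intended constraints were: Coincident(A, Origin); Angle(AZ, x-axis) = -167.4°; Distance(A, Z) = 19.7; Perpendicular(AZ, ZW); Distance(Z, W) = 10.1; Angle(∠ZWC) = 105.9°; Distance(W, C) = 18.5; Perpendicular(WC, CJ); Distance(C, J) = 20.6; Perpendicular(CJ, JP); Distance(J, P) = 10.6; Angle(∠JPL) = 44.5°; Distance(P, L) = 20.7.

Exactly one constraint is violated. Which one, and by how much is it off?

Distance(P, L) = 20.7 — off by 7.70.

A = (0.00, 0.00) ✓; AZ at -167.4° ✓; |AZ| = 19.70 ✓; ∠(AZ, ZW) = 90.00° ✓; |ZW| = 10.10 ✓; ∠ZWC = 105.9° ✓; |WC| = 18.50 ✓; ∠(WC, CJ) = 90.00° ✓; |CJ| = 20.60 ✓; ∠(CJ, JP) = 90.00° ✓; |JP| = 10.60 ✓; ∠JPL = 44.50° ✓; |PL| = 28.40 ✗.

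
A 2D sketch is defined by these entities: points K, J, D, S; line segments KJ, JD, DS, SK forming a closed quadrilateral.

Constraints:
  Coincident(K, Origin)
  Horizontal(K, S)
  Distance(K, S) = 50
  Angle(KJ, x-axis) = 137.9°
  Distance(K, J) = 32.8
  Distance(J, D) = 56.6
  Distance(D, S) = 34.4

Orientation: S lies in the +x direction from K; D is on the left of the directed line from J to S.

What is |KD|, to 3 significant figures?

43.2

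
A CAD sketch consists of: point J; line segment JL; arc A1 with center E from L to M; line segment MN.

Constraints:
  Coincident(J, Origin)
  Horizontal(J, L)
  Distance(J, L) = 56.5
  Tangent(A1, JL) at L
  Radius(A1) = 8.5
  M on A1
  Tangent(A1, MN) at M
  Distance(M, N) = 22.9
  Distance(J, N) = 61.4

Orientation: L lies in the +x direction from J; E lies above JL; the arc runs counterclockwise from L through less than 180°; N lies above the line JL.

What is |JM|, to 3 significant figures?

65.1

Checks: |EM| = 8.500 ✓; ∠(EM, MN) = 90.00° ✓; |MN| = 22.90 ✓; |JN| = 61.40 ✓.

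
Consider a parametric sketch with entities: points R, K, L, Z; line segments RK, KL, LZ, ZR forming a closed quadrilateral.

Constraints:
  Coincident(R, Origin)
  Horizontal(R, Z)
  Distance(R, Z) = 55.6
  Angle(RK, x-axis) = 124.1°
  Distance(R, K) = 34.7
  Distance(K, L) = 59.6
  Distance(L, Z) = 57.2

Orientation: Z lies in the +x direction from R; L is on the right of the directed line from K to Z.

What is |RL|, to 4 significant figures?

26.21

Checks: |KL| = 59.60 ✓; |LZ| = 57.20 ✓.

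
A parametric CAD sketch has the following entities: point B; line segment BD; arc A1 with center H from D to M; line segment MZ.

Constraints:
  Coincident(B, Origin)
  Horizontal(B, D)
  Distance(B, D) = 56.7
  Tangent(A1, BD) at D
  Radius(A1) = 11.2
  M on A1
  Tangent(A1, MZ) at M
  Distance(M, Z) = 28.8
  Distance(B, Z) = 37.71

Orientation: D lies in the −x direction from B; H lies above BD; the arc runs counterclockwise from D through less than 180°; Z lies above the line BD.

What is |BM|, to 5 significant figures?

48.698

B is at the origin; B and D share the same y with |BD| = 56.7 and D on the −x side, so D = (-56.700, 0.0000). Tangency of A1 to BD means the radius HD is perpendicular to BD, so H = D + (0, 11.2) = (-56.700, 11.200). Since HM ⟂ MZ (tangency), |HZ| = √(11.2² + 28.8²) = 30.901 regardless of where M sits on A1. So Z lies on both circle(B, 37.71) and circle(H, 30.901); the above-BD intersection is Z = (-28.757, 24.394). M is the foot of the tangent from Z: M = (-48.572, 3.4941).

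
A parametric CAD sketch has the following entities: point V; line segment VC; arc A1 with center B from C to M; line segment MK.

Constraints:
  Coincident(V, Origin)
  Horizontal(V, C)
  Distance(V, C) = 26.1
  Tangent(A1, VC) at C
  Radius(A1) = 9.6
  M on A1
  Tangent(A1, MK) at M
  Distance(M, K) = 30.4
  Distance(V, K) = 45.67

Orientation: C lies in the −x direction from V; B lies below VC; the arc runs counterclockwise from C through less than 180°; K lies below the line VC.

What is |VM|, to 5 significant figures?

37.342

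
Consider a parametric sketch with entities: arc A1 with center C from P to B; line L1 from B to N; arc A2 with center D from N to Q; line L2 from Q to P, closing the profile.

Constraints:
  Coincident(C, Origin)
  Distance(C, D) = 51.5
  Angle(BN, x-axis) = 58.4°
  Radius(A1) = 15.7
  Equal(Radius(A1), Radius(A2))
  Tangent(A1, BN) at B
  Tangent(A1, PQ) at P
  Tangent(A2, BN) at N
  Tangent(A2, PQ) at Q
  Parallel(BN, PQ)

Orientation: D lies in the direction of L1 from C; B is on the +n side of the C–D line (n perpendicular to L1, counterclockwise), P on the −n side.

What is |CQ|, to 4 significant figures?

53.84

Tangency of A1 to both parallel lines with radius 15.7 puts B and P at C ± 15.7·n: B = (-13.37, 8.227), P = (13.37, -8.227). Equal radii place N and Q the same way about D: N = D + 15.7·n = (13.61, 52.09), Q = D − 15.7·n = (40.36, 35.64). Then |CQ| = |Q − C| = 53.84.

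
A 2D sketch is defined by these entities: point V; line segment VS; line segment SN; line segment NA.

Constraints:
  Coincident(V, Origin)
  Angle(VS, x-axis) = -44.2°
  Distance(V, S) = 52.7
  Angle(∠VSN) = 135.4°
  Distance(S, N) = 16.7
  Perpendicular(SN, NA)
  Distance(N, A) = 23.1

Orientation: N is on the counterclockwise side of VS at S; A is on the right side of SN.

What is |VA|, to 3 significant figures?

80.9

V is at the origin; VS runs at -44.2° with length 52.7, so S = 52.7·(cos -44.2°, sin -44.2°) = (37.8, -36.7). ∠VSN = 135.4°, so SN runs at -44.2° + (180° − 135.4°) = 0.400° from the x-axis; with |SN| = 16.7, N = S + 16.7·(cos 0.400°, sin 0.400°) = (54.5, -36.6). SN ⟂ NA; with |NA| = 23.1 on the right of SN, A = N + 23.1·(0.00698, -1.00) = (54.6, -59.7). Then |VA| = |A − V| = 80.9.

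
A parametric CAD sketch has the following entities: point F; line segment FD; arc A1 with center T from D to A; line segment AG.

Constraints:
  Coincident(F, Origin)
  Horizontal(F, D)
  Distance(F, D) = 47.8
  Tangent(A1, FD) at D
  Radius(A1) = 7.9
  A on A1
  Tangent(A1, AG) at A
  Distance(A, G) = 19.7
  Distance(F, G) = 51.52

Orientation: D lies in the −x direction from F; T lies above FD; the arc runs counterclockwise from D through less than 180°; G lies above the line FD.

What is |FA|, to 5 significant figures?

41.000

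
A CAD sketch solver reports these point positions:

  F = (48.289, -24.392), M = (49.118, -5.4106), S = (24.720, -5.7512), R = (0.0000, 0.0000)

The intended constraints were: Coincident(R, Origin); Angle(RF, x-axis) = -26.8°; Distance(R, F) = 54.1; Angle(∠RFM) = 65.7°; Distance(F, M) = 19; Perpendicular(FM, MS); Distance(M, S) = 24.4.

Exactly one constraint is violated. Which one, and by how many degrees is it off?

Perpendicular(FM, MS) — off by 3.30°.

R = (0.00, 0.00) ✓; RF at -26.80° ✓; |RF| = 54.10 ✓; ∠RFM = 65.70° ✓; |FM| = 19.00 ✓; ∠(FM, MS) = 93.30° ✗; |MS| = 24.40 ✓.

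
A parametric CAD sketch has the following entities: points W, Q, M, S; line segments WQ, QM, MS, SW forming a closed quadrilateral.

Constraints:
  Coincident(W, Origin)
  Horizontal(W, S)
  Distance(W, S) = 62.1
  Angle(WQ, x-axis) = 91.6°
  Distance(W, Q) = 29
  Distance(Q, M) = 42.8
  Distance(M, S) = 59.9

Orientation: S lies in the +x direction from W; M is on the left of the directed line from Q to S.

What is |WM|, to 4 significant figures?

63.38

W is at the origin; WS is horizontal with |WS| = 62.1 and S in +x, so S = (62.1, 0). WQ runs at 91.6° with |WQ| = 29.0, so Q = (-0.8097, 28.99). M is determined by |QM| = 42.8 and |MS| = 59.9 together: it lies at the intersection of circle(Q, 42.8) and circle(S, 59.9). With |QS| = 69.27, the foot of the radical line on QS is 21.96 from Q and the perpendicular offset is √(42.8² − 21.96²) = 36.74. Taking the left-of-QS solution: M = (34.51, 53.17).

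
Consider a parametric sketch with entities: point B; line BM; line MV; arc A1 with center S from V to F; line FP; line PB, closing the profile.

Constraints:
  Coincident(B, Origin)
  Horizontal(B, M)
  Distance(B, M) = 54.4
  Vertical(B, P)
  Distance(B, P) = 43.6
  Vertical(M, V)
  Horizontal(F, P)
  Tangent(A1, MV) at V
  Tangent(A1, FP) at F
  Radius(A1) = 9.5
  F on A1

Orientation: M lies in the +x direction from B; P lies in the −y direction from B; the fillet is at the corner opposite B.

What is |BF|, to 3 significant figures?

62.6

B is at the origin; BM is horizontal with |BM| = 54.4 and M on the +x side, so M = (54.4, 0.00). BP is vertical with |BP| = 43.6 and P on the −y side, so P = (0.00, -43.6). The virtual corner opposite B is at (54.4, -43.6). Since A1 is tangent to MV there, SV ⟂ MV and since A1 is tangent to FP there, SF ⟂ FP, with radius 9.5, so the center S sits 9.5 in from both sides at S = (44.9, -34.1). That places the tangent points at V = (54.4, -34.1) on MV and F = (44.9, -43.6) on FP. Then |BF| = |F − B| = 62.6.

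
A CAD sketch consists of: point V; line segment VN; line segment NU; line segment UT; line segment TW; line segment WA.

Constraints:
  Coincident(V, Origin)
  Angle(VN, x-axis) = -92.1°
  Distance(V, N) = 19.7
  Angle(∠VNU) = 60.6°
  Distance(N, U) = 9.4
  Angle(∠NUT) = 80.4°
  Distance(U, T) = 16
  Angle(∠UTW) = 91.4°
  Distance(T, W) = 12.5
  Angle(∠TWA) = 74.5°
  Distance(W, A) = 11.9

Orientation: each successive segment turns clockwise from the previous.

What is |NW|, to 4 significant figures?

15.09

V is at the origin; VN runs at -92.1° with length 19.7, so N = (-0.7219, -19.69). ∠VNU = 60.6° gives NU at 148.5° from the x-axis; with |NU| = 9.4, U = (-8.737, -14.78). ∠NUT = 80.4° gives UT at 48.90° from the x-axis; with |UT| = 16.0, T = (1.781, -2.718). ∠UTW = 91.4° gives TW at -39.70° from the x-axis; with |TW| = 12.5, W = (11.40, -10.70). Then |NW| = |W − N| = 15.09.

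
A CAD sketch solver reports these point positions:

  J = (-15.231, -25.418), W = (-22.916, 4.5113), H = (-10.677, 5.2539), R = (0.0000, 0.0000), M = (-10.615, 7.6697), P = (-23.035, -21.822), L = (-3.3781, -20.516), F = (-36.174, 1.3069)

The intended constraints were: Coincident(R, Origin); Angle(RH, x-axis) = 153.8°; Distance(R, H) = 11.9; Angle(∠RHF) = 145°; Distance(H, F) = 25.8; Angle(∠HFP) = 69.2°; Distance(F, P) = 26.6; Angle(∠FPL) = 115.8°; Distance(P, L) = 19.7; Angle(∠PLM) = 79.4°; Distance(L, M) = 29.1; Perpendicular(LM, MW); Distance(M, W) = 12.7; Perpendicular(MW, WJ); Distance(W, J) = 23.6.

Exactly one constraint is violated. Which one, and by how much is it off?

Distance(W, J) = 23.6 — off by 7.30.

R = (0.00, 0.00) ✓; RH at 153.8° ✓; |RH| = 11.90 ✓; ∠RHF = 145.0° ✓; |HF| = 25.80 ✓; ∠HFP = 69.20° ✓; |FP| = 26.60 ✓; ∠FPL = 115.8° ✓; |PL| = 19.70 ✓; ∠PLM = 79.40° ✓; |LM| = 29.10 ✓; ∠(LM, MW) = 90.00° ✓; |MW| = 12.70 ✓; ∠(MW, WJ) = 90.00° ✓; |WJ| = 30.90 ✗.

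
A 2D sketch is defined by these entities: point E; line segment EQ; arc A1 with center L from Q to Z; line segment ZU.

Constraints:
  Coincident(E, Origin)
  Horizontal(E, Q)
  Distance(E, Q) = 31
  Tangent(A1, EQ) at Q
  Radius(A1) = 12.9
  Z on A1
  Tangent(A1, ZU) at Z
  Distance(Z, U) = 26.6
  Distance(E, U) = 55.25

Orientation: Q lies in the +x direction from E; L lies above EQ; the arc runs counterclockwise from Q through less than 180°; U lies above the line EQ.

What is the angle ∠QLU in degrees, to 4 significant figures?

170.6°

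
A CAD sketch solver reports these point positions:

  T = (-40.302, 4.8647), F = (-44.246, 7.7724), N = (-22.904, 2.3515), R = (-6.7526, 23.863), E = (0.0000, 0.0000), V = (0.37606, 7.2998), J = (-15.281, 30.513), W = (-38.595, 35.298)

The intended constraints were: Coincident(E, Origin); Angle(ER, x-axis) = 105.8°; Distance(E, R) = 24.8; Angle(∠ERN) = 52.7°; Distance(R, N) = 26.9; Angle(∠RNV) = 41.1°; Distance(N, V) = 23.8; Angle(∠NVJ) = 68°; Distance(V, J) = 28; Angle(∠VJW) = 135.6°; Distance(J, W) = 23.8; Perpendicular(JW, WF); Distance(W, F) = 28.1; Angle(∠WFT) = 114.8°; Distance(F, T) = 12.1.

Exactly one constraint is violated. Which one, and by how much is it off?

Distance(F, T) = 12.1 — off by 7.20.

E = (0.00, 0.00) ✓; ER at 105.8° ✓; |ER| = 24.80 ✓; ∠ERN = 52.70° ✓; |RN| = 26.90 ✓; ∠RNV = 41.10° ✓; |NV| = 23.80 ✓; ∠NVJ = 68.00° ✓; |VJ| = 28.00 ✓; ∠VJW = 135.6° ✓; |JW| = 23.80 ✓; ∠(JW, WF) = 90.00° ✓; |WF| = 28.10 ✓; ∠WFT = 114.8° ✓; |FT| = 4.900 ✗.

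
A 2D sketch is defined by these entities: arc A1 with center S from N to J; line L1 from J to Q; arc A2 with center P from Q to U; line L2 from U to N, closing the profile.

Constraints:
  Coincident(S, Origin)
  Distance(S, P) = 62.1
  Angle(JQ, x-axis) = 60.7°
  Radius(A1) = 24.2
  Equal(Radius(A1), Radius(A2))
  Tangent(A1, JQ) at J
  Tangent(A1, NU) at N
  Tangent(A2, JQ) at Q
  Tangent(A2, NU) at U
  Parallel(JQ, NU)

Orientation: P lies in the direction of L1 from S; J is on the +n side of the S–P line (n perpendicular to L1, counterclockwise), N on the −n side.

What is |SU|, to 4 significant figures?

66.65

The slot axis is L1's direction at 60.7°, so u = (cos 60.7°, sin 60.7°) = (0.4894, 0.8721) and n = (−sin 60.7°, cos 60.7°) = (-0.8721, 0.4894). S is at the origin and P lies 62.1 along u from S, so P = 62.1·u = (30.39, 54.16). Tangency of A1 to both parallel lines with radius 24.2 puts J and N at S ± 24.2·n: J = (-21.10, 11.84), N = (21.10, -11.84). Equal radii place Q and U the same way about P: Q = P + 24.2·n = (9.287, 66.00), U = P − 24.2·n = (51.49, 42.31). Then |SU| = |U − S| = 66.65.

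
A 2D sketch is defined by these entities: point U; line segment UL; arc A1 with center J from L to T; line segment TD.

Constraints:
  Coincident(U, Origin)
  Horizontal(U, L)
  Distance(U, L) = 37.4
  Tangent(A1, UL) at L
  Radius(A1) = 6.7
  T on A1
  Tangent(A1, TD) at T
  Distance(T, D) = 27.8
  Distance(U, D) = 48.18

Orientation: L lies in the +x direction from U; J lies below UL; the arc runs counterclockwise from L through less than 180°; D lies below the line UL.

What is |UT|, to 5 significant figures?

31.576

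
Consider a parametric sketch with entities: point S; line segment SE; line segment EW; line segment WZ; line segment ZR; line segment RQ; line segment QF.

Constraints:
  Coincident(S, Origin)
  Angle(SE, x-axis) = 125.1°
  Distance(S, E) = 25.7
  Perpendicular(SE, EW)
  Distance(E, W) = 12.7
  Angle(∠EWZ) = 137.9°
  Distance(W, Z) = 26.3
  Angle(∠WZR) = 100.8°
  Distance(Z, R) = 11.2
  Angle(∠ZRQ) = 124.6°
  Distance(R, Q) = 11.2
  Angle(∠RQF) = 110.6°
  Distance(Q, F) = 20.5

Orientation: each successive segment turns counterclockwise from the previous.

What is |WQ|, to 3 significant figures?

28.0

S is at the origin; SE runs at 125.1° with length 25.7, so E = (-14.8, 21.0). SE is perpendicular to EW, so EW runs at -145°; with |EW| = 12.7, W = (-25.2, 13.7). ∠EWZ = 137.9° gives WZ at -103° from the x-axis; with |WZ| = 26.3, Z = (-31.0, -11.9). ∠WZR = 100.8° gives ZR at -23.6° from the x-axis; with |ZR| = 11.2, R = (-20.7, -16.4). ∠ZRQ = 124.6° gives RQ at 31.8° from the x-axis; with |RQ| = 11.2, Q = (-11.2, -10.5). Then |WQ| = |Q − W| = 28.0.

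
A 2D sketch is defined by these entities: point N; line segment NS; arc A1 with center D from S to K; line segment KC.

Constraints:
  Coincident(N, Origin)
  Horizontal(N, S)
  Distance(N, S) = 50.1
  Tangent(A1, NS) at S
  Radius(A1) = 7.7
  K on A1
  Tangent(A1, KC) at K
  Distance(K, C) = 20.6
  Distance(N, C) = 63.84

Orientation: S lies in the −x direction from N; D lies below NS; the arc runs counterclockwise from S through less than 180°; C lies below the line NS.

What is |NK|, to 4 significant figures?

58.34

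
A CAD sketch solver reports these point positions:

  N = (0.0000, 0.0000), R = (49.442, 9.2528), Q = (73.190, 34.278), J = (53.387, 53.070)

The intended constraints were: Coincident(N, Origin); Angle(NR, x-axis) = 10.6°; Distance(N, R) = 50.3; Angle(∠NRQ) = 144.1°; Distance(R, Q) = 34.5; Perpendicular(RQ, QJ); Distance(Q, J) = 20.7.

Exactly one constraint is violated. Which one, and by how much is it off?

Distance(Q, J) = 20.7 — off by 6.60.

N = (0.00, 0.00) ✓; NR at 10.60° ✓; |NR| = 50.30 ✓; ∠NRQ = 144.1° ✓; |RQ| = 34.50 ✓; ∠(RQ, QJ) = 90.00° ✓; |QJ| = 27.30 ✗.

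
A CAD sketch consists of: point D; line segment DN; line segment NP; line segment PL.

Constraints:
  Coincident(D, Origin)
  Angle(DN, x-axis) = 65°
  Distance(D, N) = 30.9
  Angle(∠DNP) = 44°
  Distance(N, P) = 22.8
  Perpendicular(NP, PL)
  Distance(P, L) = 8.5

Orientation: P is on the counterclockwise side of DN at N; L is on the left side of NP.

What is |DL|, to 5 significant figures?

12.978

∠DNP = 44.0°, so NP runs at 65.0° + (180° − 44.0°) = 201.00° from the x-axis; with |NP| = 22.8, P = N + 22.8·(cos 201.00°, sin 201.00°) = (-8.2267, 19.834). NP is perpendicular to PL; with |PL| = 8.5 on the left of NP, L = P + 8.5·(0.35837, -0.93358) = (-5.1806, 11.899). Then |DL| = |L − D| = 12.978.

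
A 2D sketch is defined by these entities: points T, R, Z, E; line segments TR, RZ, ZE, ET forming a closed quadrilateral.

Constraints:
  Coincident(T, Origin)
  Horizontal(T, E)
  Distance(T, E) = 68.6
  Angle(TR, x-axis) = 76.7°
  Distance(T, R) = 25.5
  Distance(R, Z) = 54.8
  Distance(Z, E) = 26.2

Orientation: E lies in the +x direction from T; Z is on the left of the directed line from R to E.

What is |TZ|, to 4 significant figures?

65.60

T is at the origin; TE is horizontal with |TE| = 68.6 and E in +x, so E = (68.6, 0). TR runs at 76.7° with |TR| = 25.5, so R = (5.866, 24.82). Z is determined by |RZ| = 54.8 and |ZE| = 26.2 together: it lies at the intersection of circle(R, 54.8) and circle(E, 26.2). With |RE| = 67.46, the foot of the radical line on RE is 50.90 from R and the perpendicular offset is √(54.8² − 50.90²) = 20.30. Taking the left-of-RE solution: Z = (60.67, 24.97).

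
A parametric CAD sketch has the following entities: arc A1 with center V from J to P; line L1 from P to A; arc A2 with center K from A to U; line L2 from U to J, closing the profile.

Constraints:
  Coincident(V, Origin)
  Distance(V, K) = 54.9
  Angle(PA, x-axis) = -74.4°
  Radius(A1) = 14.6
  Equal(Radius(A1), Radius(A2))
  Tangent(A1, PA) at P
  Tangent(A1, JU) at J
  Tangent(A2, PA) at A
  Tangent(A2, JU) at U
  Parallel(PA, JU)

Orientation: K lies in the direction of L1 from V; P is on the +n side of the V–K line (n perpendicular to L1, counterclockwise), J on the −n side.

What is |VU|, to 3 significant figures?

56.8

Tangency of A1 to both parallel lines with radius 14.6 puts P and J at V ± 14.6·n: P = (14.1, 3.93), J = (-14.1, -3.93). Equal radii place A and U the same way about K: A = K + 14.6·n = (28.8, -49.0), U = K − 14.6·n = (0.702, -56.8). Then |VU| = |U − V| = 56.8.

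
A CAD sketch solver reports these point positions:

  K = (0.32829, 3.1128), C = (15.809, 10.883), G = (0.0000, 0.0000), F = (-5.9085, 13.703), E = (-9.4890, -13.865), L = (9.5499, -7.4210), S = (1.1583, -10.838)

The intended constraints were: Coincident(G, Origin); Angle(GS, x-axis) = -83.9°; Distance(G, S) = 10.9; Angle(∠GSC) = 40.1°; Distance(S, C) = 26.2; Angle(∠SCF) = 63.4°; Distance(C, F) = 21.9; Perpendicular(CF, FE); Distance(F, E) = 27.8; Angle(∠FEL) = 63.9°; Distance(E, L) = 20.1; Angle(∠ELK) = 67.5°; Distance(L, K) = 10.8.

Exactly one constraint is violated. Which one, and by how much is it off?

Distance(L, K) = 10.8 — off by 3.20.

G = (0.00, 0.00) ✓; GS at -83.90° ✓; |GS| = 10.90 ✓; ∠GSC = 40.10° ✓; |SC| = 26.20 ✓; ∠SCF = 63.40° ✓; |CF| = 21.90 ✓; ∠(CF, FE) = 90.00° ✓; |FE| = 27.80 ✓; ∠FEL = 63.90° ✓; |EL| = 20.10 ✓; ∠ELK = 67.50° ✓; |LK| = 14.00 ✗.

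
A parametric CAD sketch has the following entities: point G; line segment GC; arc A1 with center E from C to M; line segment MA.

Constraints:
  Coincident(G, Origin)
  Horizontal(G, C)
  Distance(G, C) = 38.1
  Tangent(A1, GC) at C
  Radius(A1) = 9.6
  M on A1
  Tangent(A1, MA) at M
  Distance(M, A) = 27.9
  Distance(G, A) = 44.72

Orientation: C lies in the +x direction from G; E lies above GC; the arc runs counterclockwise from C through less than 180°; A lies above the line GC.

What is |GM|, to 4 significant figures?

47.89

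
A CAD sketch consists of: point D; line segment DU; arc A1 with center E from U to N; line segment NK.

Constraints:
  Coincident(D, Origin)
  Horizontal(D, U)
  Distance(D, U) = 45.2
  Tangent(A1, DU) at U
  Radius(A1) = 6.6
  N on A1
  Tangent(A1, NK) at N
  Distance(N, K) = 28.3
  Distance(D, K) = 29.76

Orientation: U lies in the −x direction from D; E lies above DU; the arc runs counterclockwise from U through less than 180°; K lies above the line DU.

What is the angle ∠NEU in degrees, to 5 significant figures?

44.427°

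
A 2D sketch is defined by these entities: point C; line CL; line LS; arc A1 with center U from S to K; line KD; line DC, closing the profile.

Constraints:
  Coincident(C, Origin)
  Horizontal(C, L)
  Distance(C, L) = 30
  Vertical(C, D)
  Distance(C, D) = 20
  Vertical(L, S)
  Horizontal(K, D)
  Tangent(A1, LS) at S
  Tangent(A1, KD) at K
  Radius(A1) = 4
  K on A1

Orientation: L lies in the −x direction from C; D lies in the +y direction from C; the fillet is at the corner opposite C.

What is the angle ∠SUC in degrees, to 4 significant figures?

148.4°

C is at the origin; C and L share the same y with |CL| = 30.0 and L on the −x side, so L = (-30.00, 0.000). C and D share the same x with |CD| = 20.0 and D on the +y side, so D = (0.000, 20.00). The virtual corner opposite C is at (-30.00, 20.00). A1 meets LS tangentially, so US is at right angles to LS and A1 meets KD tangentially, so UK is at right angles to KD, with radius 4.0, so the center U sits 4.0 in from both sides at U = (-26.00, 16.00). That places the tangent points at S = (-30.00, 16.00) on LS and K = (-26.00, 20.00) on KD. Then cos ∠SUC = US·UC / (|US||UC|), giving 148.4°.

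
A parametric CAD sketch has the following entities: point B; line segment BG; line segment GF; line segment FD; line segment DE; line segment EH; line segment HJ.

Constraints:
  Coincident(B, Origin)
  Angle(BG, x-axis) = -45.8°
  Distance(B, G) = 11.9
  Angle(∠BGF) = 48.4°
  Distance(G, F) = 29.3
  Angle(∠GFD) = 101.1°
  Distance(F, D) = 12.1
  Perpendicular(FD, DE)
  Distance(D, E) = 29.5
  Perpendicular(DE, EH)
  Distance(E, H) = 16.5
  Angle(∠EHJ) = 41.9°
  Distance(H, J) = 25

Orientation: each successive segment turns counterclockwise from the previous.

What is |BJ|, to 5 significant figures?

13.793

B is at the origin; BG runs at -45.8° with length 11.9, so G = (8.2963, -8.5312). ∠BGF = 48.4° gives GF at 85.800° from the x-axis; with |GF| = 29.3, F = (10.442, 20.690). ∠GFD = 101.1° gives FD at 164.70° from the x-axis; with |FD| = 12.1, D = (-1.2290, 23.883). The perpendicularity gives DE at right angles to FD, so DE runs at -105.30°; with |DE| = 29.5, E = (-9.0133, -4.5715). DE ⟂ EH, so EH runs at -15.300°; with |EH| = 16.5, H = (6.9019, -8.9254). ∠EHJ = 41.9° gives HJ at 122.80° from the x-axis; with |HJ| = 25.0, J = (-6.6408, 12.089). Then |BJ| = |J − B| = 13.793.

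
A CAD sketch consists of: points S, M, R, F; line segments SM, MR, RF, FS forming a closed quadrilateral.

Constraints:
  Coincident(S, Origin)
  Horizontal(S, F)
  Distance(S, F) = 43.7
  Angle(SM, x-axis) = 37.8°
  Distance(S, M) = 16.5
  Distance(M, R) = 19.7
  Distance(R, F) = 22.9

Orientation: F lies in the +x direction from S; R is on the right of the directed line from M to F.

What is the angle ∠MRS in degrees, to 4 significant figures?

44.23°

S is at the origin; SF is horizontal with |SF| = 43.7 and F in +x, so F = (43.7, 0). SM runs at 37.8° with |SM| = 16.5, so M = (13.04, 10.11). R is determined by |MR| = 19.7 and |RF| = 22.9 together: it lies at the intersection of circle(M, 19.7) and circle(F, 22.9). With |MF| = 32.29, the foot of the radical line on MF is 14.03 from M and the perpendicular offset is √(19.7² − 14.03²) = 13.83. Taking the right-of-MF solution: R = (22.03, -7.413).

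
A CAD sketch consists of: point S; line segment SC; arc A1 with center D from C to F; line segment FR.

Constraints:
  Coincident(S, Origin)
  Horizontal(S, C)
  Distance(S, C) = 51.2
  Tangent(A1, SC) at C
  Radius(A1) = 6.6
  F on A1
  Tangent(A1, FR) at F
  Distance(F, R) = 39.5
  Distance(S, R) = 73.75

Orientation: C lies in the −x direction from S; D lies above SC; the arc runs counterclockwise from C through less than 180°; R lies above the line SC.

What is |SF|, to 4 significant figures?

45.78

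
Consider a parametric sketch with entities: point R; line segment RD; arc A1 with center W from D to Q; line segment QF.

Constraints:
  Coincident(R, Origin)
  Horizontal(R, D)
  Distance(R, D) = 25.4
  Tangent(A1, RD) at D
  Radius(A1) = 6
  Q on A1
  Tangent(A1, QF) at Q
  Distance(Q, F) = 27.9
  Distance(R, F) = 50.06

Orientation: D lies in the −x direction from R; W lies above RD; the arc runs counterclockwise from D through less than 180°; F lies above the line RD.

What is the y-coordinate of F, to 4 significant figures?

30.86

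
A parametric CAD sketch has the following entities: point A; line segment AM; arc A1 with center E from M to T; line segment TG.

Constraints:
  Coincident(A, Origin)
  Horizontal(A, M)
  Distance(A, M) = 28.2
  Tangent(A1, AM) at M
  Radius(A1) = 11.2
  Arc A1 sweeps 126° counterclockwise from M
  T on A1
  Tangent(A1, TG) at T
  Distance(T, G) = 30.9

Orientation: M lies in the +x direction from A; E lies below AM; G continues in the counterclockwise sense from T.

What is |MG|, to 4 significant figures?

43.74

A is at the origin; AM is horizontal with |AM| = 28.2 and M on the +x side, so M = (28.20, 0.000). A1 meets AM tangentially, so EM is at right angles to AM, so E = M + (0, -11.2) = (28.20, -11.20). On A1, M sits at bearing 90° from E; a 126° counterclockwise sweep puts T at bearing 216°, so T = E + 11.2·(cos 216°, sin 216°) = (19.14, -17.78). Tangency of A1 to TG means the radius ET is perpendicular to TG, so TG runs along (−sin 216°, cos 216°); with |TG| = 30.9, G = (37.30, -42.78). Then |MG| = |G − M| = 43.74.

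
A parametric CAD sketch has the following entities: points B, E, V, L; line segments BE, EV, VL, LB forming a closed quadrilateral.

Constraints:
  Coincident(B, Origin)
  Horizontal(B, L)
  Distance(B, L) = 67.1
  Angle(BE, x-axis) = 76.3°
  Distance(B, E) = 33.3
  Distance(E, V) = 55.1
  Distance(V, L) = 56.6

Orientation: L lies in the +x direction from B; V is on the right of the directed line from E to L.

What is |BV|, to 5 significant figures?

26.895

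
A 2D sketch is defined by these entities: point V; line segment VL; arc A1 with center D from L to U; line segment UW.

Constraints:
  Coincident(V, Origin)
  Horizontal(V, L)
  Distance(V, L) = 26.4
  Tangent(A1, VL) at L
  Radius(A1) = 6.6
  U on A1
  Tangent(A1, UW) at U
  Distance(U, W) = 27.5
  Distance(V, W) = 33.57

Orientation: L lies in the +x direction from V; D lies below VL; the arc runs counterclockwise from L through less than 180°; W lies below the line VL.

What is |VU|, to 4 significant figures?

20.62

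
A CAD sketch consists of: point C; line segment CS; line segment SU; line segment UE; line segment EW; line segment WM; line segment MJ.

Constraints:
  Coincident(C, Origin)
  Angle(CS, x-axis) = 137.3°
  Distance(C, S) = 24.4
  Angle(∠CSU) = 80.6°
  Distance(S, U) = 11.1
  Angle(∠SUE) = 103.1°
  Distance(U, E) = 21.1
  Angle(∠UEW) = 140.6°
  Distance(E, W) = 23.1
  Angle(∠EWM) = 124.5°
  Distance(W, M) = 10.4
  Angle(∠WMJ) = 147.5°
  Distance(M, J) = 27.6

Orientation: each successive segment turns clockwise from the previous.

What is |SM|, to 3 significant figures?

43.0

C is at the origin; CS runs at 137.3° with length 24.4, so S = (-17.9, 16.5). ∠CSU = 80.6° gives SU at 37.9° from the x-axis; with |SU| = 11.1, U = (-9.17, 23.4). ∠SUE = 103.1° gives UE at -39.0° from the x-axis; with |UE| = 21.1, E = (7.22, 10.1). ∠UEW = 140.6° gives EW at -78.4° from the x-axis; with |EW| = 23.1, W = (11.9, -12.5). ∠EWM = 124.5° gives WM at -134° from the x-axis; with |WM| = 10.4, M = (4.66, -20.0). Then |SM| = |M − S| = 43.0.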